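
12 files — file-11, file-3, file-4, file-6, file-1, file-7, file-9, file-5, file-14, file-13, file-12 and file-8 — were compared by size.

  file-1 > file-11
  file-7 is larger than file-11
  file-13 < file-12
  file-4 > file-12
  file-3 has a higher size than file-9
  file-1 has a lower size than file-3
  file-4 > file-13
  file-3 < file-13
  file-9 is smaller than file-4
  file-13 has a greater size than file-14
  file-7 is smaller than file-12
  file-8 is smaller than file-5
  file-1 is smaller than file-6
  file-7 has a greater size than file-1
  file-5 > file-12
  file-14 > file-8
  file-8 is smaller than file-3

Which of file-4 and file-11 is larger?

file-4

Chaining the given relations: file-11 < file-1 < file-3 < file-13 < file-12 < file-4.
So file-11 < file-4; file-4 is the larger of the two.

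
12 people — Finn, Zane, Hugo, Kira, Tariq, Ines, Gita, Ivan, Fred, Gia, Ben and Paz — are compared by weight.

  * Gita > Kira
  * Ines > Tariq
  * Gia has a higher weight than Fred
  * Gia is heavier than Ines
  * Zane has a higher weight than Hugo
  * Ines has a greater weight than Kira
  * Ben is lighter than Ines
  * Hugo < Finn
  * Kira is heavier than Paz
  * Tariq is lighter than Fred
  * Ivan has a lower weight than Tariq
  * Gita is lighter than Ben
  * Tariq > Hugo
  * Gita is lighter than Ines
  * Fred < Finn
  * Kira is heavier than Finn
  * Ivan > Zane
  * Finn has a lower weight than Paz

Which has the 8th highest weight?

The consecutive relations fix a unique order: Hugo < Zane < Ivan < Tariq < Fred < Finn < Paz < Kira < Gita < Ben < Ines < Gia.
The 8th largest is Fred.

Fred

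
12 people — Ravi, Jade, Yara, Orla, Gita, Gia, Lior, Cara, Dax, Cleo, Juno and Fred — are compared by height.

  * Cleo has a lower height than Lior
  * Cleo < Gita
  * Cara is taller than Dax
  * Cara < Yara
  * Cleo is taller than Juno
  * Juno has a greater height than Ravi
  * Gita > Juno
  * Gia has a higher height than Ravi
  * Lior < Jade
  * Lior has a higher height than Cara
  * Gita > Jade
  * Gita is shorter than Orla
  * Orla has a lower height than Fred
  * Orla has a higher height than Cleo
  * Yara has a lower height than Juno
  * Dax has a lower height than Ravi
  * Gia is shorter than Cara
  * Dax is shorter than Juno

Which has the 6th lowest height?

The consecutive relations fix a unique order: Dax < Ravi < Gia < Cara < Yara < Juno < Cleo < Lior < Jade < Gita < Orla < Fred.
Counting 6 from the smallest end gives Juno.

Juno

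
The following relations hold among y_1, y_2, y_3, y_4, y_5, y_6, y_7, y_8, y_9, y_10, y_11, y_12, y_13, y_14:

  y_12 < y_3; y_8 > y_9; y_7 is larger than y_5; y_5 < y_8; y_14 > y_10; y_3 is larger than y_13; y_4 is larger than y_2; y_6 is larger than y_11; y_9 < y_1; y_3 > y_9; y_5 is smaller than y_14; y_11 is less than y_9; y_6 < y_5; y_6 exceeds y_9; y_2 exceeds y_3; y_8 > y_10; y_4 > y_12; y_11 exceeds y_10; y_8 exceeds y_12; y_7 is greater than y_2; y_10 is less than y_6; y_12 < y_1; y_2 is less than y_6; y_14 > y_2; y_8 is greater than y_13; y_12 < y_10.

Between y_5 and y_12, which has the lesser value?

y_12 < y_10 and y_10 < y_11 give y_12 < y_11.
Then y_11 < y_9 extends the chain to y_9.
With y_9 < y_3: y_12 < y_10 < y_11 < y_9 < y_3.
With y_3 < y_2: y_12 < y_10 < y_11 < y_9 < y_3 < y_2.
With y_2 < y_6: y_12 < y_10 < y_11 < y_9 < y_3 < y_2 < y_6.
With y_6 < y_5: y_12 < y_10 < y_11 < y_9 < y_3 < y_2 < y_6 < y_5.
So y_12 < y_5; y_12 is the smaller of the two.

y_12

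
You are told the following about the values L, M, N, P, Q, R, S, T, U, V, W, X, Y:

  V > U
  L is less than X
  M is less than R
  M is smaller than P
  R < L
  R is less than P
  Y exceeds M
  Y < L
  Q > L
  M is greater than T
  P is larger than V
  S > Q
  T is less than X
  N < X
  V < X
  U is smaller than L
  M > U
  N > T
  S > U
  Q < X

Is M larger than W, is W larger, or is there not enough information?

undetermined

Following every chain through M: above M we get Y, R, L, Q, P, S, X; below M we get T, U.
W is not reached, and no chain runs the other way from W to M.
So the given relations leave the order of M and W undetermined.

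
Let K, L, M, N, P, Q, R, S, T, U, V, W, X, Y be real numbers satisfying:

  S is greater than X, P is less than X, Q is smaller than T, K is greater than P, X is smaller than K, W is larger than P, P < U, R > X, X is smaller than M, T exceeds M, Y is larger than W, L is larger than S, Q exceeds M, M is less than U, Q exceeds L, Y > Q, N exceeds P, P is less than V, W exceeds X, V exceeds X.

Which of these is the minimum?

Chaining upward from P: directly above it, X, W, U, V, N, K; then S, M, Y, R; then L, Q, T.
That covers every other element, and nothing is given below P, so P is the minimum.

P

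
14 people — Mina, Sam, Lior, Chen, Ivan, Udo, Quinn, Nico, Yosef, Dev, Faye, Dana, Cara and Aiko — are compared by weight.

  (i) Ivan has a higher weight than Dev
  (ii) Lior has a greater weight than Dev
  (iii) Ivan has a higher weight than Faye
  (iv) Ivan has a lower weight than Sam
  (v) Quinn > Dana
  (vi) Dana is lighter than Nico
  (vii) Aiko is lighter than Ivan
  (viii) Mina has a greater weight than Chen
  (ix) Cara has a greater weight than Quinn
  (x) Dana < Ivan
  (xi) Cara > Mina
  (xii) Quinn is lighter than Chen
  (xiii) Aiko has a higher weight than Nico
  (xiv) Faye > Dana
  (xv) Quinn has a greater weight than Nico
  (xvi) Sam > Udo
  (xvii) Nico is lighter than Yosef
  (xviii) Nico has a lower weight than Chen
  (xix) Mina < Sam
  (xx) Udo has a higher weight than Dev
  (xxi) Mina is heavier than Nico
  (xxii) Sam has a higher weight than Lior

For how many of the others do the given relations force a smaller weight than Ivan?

From Ivan the given relations immediately reach Dana, Dev, Aiko, Faye.
From those, Nico — 5 in total.
Nothing else is reachable below Ivan; 5 in all.

5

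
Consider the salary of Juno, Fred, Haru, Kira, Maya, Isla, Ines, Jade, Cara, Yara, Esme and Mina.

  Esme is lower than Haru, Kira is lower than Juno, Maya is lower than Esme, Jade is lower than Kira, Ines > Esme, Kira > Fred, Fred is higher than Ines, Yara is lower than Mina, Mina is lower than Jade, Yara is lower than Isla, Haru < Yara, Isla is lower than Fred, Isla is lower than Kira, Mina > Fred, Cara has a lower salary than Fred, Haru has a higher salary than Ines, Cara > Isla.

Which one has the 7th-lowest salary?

Chaining the given pairs: Maya < Esme < Ines < Haru < Yara < Isla < Cara < Fred < Mina < Jade < Kira < Juno.
Counting 7 from the smallest end gives Cara.

Cara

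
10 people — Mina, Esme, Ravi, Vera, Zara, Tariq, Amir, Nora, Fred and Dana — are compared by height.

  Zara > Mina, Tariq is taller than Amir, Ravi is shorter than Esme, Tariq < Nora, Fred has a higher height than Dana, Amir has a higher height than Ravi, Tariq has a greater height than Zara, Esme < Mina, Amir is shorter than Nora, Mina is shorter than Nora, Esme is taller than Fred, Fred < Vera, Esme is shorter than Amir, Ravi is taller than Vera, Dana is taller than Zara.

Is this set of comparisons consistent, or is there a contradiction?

inconsistent

Chaining the given relations yields Mina < Zara < Dana < Fred < Vera < Ravi < Esme, so Mina < Esme. But one relation states Esme < Mina. These cannot both hold.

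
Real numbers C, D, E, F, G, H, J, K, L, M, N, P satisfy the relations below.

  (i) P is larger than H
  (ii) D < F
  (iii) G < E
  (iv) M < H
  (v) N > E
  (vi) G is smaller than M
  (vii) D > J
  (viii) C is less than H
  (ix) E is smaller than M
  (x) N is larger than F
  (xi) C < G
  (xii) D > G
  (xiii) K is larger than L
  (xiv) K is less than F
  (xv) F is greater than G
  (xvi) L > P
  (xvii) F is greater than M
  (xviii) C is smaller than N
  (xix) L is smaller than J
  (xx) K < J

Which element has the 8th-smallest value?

K

Chaining the given pairs: C < G < E < M < H < P < L < K < J < D < F < N.
Counting 8 from the smallest end gives K.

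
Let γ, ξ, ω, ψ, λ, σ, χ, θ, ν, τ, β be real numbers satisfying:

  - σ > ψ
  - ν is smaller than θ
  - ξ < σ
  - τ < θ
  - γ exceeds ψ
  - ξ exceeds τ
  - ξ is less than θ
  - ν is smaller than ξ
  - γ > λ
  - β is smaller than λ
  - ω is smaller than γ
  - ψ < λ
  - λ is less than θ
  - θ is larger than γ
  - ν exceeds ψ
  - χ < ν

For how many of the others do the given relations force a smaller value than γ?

4

From γ the given relations immediately reach ω, ψ, λ.
From those, β — 4 in total.
No other element is forced below γ by the given relations, so the count is 4.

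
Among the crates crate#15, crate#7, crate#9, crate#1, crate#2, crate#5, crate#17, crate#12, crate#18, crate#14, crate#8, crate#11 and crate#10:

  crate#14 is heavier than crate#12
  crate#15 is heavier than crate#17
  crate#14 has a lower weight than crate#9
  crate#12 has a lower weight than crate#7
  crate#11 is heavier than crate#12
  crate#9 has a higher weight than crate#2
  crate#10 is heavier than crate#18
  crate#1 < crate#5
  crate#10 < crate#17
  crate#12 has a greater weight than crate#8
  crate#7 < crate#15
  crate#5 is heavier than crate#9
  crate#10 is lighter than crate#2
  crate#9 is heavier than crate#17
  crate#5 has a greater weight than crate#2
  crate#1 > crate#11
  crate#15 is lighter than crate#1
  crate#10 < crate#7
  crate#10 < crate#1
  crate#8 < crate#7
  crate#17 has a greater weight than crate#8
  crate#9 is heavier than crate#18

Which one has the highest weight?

crate#5

crate#18 is not greatest since crate#18 < crate#10; crate#8 is not greatest since crate#8 < crate#17; crate#10 is not greatest since crate#10 < crate#7; crate#17 is not greatest since crate#17 < crate#15; crate#2 is not greatest since crate#2 < crate#5; crate#12 is not greatest since crate#12 < crate#14; crate#11 is not greatest since crate#11 < crate#1; crate#14 is not greatest since crate#14 < crate#9; crate#7 is not greatest since crate#7 < crate#15; crate#15 is not greatest since crate#15 < crate#1; crate#1 is not greatest since crate#1 < crate#5; crate#9 is not greatest since crate#9 < crate#5.
Only crate#5 has nothing above it, so crate#5 is the highest weight.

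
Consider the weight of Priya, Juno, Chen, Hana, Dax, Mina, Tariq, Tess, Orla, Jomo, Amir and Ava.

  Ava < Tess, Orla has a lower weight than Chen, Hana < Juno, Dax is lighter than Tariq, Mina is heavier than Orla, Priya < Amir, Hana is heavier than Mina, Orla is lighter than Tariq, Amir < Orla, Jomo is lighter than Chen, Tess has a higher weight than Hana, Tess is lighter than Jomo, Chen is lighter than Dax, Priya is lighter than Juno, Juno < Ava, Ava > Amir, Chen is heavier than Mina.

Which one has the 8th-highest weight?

Hana

The consecutive relations fix a unique order: Priya < Amir < Orla < Mina < Hana < Juno < Ava < Tess < Jomo < Chen < Dax < Tariq.
The 8th largest is Hana.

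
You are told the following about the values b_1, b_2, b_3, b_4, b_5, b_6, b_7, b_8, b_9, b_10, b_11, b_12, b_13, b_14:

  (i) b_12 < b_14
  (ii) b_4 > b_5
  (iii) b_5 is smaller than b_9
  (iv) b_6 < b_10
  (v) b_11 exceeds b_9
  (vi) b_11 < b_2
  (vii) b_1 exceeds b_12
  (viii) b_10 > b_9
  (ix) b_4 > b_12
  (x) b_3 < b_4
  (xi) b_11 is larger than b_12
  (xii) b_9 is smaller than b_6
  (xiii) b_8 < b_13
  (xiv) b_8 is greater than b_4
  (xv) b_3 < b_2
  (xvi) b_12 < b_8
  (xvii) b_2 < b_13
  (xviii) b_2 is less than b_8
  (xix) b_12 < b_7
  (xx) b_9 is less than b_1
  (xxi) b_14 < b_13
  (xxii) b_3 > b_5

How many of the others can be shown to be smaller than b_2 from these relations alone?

5

From b_2 the given relations immediately reach b_3, b_11.
From those, b_12, b_5, b_9 — 5 in total.
Nothing else is reachable below b_2; 5 in all.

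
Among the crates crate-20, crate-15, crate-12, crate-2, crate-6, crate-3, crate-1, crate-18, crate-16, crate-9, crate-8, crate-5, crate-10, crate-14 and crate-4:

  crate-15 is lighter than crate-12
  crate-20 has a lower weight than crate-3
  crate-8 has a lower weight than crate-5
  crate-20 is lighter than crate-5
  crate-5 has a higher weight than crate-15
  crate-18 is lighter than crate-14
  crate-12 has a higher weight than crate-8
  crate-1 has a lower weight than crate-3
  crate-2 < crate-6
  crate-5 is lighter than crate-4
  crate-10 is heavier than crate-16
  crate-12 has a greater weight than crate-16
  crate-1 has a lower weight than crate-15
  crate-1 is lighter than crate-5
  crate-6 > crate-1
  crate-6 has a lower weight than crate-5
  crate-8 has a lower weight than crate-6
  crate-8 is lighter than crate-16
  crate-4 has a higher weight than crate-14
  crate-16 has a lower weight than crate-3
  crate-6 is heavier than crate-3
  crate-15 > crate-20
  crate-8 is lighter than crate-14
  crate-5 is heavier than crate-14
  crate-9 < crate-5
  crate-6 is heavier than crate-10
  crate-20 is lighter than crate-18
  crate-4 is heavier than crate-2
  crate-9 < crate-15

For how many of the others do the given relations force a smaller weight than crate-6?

From crate-6 the given relations immediately reach crate-8, crate-2, crate-10, crate-1, crate-3.
From those, crate-20, crate-16 — 7 in total.
No other element is forced below crate-6 by the given relations, so the count is 7.

7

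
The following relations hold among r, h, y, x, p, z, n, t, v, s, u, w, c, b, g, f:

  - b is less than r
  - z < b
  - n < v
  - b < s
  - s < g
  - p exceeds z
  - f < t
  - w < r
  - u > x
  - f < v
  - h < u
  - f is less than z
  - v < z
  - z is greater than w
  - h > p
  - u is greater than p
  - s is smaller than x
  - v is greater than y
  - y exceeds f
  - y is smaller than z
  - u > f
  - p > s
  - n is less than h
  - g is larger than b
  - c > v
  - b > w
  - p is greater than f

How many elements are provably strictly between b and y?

2

Chaining upward from y reaches: v, z, c, s, r, p, g, x, h, u.
Chaining downward from b reaches: f, n, w, v, z.
Strictly between y and b are those in both lists: v, z — 2 elements.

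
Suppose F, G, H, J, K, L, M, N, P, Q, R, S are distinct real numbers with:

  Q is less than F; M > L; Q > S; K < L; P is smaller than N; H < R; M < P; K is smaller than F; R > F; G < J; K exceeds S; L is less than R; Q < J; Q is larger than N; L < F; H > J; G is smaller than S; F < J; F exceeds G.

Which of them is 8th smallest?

Q

Chaining the given pairs: G < S < K < L < M < P < N < Q < F < J < H < R.
The 8th smallest is Q.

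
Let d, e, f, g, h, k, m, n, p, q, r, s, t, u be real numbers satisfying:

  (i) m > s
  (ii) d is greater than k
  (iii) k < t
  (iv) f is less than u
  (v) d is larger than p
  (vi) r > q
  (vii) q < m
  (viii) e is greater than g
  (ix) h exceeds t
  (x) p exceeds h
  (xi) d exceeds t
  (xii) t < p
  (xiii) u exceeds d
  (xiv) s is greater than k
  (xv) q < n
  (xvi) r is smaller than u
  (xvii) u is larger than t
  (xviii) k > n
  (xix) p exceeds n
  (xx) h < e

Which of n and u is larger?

u

Link the given pairs in sequence: n < k; k < t; t < h; h < p; p < d; d < u.
Together: n < k < t < h < p < d < u.
So n < u; u is the larger of the two.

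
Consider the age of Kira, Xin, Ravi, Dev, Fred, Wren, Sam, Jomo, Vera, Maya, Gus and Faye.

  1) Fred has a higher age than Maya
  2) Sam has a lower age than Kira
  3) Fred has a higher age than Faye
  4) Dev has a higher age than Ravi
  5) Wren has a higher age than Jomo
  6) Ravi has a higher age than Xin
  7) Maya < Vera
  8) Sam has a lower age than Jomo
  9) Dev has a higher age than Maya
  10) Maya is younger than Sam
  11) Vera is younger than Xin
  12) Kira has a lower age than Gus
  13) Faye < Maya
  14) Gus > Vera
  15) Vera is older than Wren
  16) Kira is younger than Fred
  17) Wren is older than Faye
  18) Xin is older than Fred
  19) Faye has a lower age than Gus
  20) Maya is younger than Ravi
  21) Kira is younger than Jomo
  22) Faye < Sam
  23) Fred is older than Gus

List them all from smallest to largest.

Each adjacent pair is fixed by a given relation: Faye < Maya; Maya < Sam; Sam < Kira; Kira < Jomo; Jomo < Wren; Wren < Vera; Vera < Gus; Gus < Fred; Fred < Xin; Xin < Ravi; Ravi < Dev. Chaining them end to end gives the full order.

Faye < Maya < Sam < Kira < Jomo < Wren < Vera < Gus < Fred < Xin < Ravi < Dev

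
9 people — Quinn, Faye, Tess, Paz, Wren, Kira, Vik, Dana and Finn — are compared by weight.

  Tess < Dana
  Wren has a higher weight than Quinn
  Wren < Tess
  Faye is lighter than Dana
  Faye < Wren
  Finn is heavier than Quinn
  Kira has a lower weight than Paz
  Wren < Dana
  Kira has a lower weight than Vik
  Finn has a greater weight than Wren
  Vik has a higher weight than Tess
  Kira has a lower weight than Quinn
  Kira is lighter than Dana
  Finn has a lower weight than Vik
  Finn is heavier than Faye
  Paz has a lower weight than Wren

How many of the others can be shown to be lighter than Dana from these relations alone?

6

Directly below Dana: Kira, Faye, Wren, Tess.
One step further: Quinn, Paz (6 so far).
Nothing else is reachable below Dana; 6 in all.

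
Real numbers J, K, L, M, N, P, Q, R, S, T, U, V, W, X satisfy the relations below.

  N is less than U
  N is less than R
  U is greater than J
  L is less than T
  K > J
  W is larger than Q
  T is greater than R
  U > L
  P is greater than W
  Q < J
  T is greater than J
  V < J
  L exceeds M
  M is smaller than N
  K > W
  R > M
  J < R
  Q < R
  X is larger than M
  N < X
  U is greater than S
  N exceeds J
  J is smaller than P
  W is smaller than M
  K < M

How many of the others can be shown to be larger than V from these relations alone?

10

Directly above V: J.
One step further: K, N, R, P, U, T (7 so far).
One step further: M, X (9 so far).
One step further: L (10 so far).
No other element is forced above V by the given relations, so the count is 10.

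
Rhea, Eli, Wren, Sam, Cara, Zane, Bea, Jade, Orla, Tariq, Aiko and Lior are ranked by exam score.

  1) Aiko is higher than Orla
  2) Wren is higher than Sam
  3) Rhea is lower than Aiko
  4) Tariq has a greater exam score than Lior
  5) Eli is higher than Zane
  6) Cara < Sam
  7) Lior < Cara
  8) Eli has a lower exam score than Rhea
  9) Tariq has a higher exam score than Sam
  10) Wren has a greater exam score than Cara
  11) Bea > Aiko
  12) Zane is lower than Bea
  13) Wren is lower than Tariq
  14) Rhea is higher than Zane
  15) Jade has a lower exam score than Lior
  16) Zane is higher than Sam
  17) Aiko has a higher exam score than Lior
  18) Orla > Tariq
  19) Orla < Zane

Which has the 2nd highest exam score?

The consecutive relations fix a unique order: Jade < Lior < Cara < Sam < Wren < Tariq < Orla < Zane < Eli < Rhea < Aiko < Bea.
The 2nd largest is Aiko.

Aiko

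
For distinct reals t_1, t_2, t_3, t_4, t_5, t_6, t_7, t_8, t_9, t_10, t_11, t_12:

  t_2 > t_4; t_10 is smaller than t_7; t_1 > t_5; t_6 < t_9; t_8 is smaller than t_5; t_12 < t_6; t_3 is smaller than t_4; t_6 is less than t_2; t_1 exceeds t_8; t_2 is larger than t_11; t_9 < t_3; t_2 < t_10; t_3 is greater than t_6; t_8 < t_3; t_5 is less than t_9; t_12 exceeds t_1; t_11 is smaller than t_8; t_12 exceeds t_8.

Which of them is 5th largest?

Piecing the relations together gives one ordering: t_11 < t_8 < t_5 < t_1 < t_12 < t_6 < t_9 < t_3 < t_4 < t_2 < t_10 < t_7.
Counting 5 from the largest end gives t_3.

t_3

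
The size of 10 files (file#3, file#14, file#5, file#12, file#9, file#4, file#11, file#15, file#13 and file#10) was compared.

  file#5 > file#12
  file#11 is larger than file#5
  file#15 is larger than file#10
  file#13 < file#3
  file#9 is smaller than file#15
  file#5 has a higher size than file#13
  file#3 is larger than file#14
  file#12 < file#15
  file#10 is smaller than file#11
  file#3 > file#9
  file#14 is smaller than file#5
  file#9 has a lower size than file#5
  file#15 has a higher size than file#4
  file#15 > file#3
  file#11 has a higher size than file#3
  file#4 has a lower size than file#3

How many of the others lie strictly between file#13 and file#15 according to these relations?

The relations place file#13 below file#15. An element lies strictly between them when it is forced above file#13 and also forced below file#15.
Above file#13: {file#3, file#5, file#11}. Below file#15: {file#10, file#4, file#14, file#12, file#9, file#3}.
Intersection: {file#3} — 1.

1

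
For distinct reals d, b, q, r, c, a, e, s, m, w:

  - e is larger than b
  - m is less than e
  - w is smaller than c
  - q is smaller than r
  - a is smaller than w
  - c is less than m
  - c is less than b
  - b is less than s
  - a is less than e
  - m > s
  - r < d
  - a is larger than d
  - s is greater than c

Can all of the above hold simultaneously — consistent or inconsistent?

The single ordering q < r < d < a < w < c < b < s < m < e satisfies every listed relation, so no contradiction arises.

consistent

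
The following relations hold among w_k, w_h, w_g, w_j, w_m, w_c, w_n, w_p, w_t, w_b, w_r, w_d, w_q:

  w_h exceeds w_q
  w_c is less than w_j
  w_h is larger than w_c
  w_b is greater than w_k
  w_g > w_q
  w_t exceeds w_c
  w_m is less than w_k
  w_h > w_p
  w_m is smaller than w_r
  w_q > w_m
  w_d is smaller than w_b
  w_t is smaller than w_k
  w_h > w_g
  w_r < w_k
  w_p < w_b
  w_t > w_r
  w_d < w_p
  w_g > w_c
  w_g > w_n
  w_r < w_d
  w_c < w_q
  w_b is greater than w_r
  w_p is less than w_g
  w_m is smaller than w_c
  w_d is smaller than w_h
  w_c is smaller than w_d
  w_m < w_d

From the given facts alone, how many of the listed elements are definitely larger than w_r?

The elements the relations force above w_r are w_t, w_d, w_k, w_p, w_b, w_g, w_h — no chain reaches any other.
That is 7.

7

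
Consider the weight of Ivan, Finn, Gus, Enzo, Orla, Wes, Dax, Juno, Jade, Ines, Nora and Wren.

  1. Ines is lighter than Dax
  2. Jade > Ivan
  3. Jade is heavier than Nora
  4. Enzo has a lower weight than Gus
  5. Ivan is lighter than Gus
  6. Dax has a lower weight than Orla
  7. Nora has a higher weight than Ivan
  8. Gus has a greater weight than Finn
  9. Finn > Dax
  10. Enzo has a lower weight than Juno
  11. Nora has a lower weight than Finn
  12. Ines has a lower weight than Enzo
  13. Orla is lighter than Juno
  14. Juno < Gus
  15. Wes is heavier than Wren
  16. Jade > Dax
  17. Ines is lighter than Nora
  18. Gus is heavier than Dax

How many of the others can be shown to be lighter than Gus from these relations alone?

From Gus the given relations immediately reach Enzo, Ivan, Dax, Finn, Juno.
From those, Ines, Nora, Orla — 8 in total.
Nothing else is reachable below Gus; 8 in all.

8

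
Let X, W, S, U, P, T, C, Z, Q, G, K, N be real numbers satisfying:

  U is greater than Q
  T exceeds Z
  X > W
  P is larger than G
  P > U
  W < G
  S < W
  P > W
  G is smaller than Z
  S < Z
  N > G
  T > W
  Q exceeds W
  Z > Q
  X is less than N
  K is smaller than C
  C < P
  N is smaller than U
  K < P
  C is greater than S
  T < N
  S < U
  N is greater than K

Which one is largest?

P

Chaining downward from P: directly below it, K, W, G, C, U; then S, Q, N; then X, T; then Z.
That covers every other element, and nothing is given above P, so P is the largest.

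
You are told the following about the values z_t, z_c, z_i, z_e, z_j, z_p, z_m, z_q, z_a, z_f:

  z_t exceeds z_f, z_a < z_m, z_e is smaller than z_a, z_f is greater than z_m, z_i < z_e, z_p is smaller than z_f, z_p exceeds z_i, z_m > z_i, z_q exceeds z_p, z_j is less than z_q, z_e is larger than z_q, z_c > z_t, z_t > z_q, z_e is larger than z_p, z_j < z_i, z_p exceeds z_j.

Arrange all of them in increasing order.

z_j < z_i < z_p < z_q < z_e < z_a < z_m < z_f < z_t < z_c

Nothing is placed below z_j, so it is least; from there z_j < z_i; z_i < z_p; z_p < z_q; z_q < z_e; z_e < z_a; z_a < z_m; z_m < z_f; z_f < z_t; z_t < z_c, each given directly.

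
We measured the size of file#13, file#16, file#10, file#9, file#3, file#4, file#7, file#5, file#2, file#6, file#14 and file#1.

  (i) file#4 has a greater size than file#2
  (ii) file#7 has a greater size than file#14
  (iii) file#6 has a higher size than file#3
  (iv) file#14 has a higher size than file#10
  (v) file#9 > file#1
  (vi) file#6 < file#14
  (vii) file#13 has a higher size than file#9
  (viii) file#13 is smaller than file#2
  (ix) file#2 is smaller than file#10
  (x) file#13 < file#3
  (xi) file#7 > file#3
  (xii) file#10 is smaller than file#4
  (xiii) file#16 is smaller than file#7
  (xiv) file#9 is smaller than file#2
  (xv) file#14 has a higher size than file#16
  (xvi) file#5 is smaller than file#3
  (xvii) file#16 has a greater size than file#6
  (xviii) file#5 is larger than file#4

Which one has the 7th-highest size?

Piecing the relations together gives one ordering: file#1 < file#9 < file#13 < file#2 < file#10 < file#4 < file#5 < file#3 < file#6 < file#16 < file#14 < file#7.
Counting 7 from the largest end gives file#4.

file#4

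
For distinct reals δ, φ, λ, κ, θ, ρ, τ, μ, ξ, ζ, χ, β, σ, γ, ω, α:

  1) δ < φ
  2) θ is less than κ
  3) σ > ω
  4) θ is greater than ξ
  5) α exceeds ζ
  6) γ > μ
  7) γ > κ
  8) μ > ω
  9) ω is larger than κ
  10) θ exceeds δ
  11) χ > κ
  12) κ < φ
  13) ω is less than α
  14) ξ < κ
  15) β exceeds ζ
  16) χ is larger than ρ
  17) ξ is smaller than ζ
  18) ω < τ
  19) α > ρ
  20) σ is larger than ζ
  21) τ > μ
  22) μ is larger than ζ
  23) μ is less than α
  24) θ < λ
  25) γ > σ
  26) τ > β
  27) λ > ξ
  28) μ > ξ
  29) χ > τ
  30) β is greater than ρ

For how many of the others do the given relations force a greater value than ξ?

13

The elements the relations force above ξ are θ, λ, ζ, κ, ω, σ, μ, φ, β, τ, α, χ, γ — no chain reaches any other.
That is 13.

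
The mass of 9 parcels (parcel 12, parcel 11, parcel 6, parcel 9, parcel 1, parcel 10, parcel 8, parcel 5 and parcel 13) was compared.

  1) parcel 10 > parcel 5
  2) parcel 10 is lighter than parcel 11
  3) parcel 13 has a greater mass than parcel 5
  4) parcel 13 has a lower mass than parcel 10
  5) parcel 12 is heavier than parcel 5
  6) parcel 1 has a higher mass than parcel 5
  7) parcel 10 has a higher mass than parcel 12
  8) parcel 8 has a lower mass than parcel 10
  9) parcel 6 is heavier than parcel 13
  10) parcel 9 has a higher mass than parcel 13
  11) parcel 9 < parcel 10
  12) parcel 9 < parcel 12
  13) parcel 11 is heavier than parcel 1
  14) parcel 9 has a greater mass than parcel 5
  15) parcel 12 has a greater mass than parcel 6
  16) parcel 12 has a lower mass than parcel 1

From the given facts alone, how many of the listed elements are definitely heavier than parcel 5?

7

The elements the relations force above parcel 5 are parcel 13, parcel 6, parcel 9, parcel 12, parcel 1, parcel 10, parcel 11 — no chain reaches any other.
That is 7.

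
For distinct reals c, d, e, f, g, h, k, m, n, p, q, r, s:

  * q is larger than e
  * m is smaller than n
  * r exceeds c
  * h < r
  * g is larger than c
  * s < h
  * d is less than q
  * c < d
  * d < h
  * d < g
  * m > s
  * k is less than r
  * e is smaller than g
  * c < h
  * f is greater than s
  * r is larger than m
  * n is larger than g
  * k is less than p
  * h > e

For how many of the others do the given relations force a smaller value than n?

6

Directly below n: m, g.
One step further: s, c, e, d (6 so far).
No other element is forced below n by the given relations, so the count is 6.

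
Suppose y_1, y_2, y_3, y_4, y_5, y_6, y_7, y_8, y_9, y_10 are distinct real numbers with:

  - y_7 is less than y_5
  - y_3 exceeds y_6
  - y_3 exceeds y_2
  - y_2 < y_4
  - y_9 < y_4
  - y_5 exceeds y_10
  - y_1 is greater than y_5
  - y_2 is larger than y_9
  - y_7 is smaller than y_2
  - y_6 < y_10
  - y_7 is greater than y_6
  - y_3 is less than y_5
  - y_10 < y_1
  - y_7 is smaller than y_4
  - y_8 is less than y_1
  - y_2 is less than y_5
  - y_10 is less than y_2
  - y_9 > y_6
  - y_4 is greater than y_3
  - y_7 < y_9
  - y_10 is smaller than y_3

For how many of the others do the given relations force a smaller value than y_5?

6

From y_5 the given relations immediately reach y_7, y_10, y_2, y_3.
From those, y_6, y_9 — 6 in total.
Nothing else is reachable below y_5; 6 in all.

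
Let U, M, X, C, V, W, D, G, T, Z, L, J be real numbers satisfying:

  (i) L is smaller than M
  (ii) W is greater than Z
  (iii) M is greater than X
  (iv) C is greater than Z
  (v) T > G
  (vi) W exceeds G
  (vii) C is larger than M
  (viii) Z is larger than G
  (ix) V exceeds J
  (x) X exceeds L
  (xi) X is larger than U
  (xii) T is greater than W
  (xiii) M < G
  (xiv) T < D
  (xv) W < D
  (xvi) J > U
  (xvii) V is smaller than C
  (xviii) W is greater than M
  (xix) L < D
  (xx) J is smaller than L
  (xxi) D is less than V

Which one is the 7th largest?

Chaining the given pairs: U < J < L < X < M < G < Z < W < T < D < V < C.
Counting 7 from the largest end gives G.

G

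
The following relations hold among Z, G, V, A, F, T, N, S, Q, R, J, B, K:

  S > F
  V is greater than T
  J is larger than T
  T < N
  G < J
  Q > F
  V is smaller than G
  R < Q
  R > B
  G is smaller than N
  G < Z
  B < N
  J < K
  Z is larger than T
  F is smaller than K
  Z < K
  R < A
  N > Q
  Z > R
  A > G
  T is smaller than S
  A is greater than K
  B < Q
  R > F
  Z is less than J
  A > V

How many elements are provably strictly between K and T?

4

Chaining upward from T reaches: V, G, Z, S, N, J, A.
Chaining downward from K reaches: B, F, V, R, G, Z, J.
Strictly between T and K are those in both lists: V, G, Z, J — 4 elements.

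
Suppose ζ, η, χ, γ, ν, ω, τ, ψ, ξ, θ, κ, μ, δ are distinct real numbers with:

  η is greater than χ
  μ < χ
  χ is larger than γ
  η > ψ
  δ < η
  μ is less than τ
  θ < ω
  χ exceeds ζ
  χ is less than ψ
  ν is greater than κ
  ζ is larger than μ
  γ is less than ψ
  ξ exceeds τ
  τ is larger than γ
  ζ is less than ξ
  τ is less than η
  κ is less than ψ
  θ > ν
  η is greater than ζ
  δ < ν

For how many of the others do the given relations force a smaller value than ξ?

The elements the relations force below ξ are γ, μ, τ, ζ — no chain reaches any other.
That is 4.

4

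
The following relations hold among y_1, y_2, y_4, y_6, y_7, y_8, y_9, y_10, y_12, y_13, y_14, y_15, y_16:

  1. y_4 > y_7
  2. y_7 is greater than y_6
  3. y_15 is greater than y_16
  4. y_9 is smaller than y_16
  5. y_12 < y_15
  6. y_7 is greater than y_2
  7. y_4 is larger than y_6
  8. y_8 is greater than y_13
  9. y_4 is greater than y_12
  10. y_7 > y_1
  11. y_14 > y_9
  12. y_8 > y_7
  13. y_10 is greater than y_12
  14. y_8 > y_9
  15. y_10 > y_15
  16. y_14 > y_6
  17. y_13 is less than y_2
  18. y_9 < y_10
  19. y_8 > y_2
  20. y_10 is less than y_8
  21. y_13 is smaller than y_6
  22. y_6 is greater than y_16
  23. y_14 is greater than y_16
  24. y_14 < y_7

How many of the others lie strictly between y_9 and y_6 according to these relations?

The relations place y_9 below y_6. An element lies strictly between them when it is forced above y_9 and also forced below y_6.
Above y_9: {y_16, y_14, y_15, y_7, y_4, y_10, y_8}. Below y_6: {y_13, y_16}.
Intersection: {y_16} — 1.

1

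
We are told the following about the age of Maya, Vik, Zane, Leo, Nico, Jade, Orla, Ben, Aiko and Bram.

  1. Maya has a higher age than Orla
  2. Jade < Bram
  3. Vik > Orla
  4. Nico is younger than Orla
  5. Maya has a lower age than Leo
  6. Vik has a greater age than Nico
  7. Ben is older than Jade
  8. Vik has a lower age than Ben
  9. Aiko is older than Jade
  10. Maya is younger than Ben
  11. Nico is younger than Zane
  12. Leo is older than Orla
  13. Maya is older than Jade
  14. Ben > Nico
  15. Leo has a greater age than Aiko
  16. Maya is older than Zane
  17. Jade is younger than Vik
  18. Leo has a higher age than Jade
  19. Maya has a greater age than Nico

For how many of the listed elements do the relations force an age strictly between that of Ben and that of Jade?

The relations place Jade below Ben. An element lies strictly between them when it is forced above Jade and also forced below Ben.
Above Jade: {Aiko, Maya, Vik, Bram, Leo}. Below Ben: {Nico, Orla, Zane, Maya, Vik}.
Intersection: {Maya, Vik} — 2.

2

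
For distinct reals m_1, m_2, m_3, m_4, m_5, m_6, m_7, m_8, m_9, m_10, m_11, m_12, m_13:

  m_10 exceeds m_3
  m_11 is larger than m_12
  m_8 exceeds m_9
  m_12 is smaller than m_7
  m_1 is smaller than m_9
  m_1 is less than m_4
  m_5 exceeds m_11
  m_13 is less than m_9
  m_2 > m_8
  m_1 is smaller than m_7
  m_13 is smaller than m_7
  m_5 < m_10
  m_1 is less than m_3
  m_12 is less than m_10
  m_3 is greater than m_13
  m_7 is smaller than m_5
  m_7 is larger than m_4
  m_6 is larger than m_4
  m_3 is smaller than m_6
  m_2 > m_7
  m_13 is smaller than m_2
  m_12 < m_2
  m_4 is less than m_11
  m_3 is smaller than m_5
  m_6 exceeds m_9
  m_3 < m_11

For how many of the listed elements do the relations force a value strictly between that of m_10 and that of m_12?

The relations place m_12 below m_10. An element lies strictly between them when it is forced above m_12 and also forced below m_10.
Above m_12: {m_7, m_11, m_2, m_5}. Below m_10: {m_1, m_13, m_3, m_4, m_7, m_11, m_5}.
Intersection: {m_7, m_11, m_5} — 3.

3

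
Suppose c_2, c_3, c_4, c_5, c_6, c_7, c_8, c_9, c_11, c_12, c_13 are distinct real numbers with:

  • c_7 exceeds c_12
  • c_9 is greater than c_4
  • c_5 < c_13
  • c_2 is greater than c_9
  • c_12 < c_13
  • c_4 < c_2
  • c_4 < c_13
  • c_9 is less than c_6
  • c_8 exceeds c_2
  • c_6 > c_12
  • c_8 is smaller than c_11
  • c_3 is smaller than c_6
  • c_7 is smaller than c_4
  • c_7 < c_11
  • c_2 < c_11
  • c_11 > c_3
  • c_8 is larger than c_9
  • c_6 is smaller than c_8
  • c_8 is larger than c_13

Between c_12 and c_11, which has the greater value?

c_12 < c_7 and c_7 < c_4 give c_12 < c_4.
With c_4 < c_9: c_12 < c_7 < c_4 < c_9.
With c_9 < c_2: c_12 < c_7 < c_4 < c_9 < c_2.
With c_2 < c_11: c_12 < c_7 < c_4 < c_9 < c_2 < c_11.
So c_12 < c_11; c_11 is the larger of the two.

c_11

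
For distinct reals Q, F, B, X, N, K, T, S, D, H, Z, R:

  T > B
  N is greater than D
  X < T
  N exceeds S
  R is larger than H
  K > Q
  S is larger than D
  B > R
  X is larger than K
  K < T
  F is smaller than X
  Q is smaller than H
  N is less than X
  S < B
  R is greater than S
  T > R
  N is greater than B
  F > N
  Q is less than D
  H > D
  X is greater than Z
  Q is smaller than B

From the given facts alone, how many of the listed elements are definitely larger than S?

6

The elements the relations force above S are R, B, N, F, X, T — no chain reaches any other.
That is 6.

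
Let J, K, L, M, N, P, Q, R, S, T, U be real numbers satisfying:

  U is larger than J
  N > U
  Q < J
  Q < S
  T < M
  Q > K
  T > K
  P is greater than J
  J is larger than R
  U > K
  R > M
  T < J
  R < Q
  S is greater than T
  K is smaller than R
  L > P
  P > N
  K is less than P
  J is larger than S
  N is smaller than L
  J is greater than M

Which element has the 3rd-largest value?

N

Piecing the relations together gives one ordering: K < T < M < R < Q < S < J < U < N < P < L.
The 3rd largest is N.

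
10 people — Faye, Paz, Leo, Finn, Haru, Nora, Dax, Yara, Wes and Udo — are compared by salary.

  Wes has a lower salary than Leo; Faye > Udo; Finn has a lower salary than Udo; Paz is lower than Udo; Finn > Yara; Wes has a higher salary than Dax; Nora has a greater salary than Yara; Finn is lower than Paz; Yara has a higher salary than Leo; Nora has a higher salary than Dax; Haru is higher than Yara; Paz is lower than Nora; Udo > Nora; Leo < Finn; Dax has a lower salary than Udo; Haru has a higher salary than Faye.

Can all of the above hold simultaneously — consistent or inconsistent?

Every relation is compatible with Dax < Wes < Leo < Yara < Finn < Paz < Nora < Udo < Faye < Haru; the set is consistent.

consistent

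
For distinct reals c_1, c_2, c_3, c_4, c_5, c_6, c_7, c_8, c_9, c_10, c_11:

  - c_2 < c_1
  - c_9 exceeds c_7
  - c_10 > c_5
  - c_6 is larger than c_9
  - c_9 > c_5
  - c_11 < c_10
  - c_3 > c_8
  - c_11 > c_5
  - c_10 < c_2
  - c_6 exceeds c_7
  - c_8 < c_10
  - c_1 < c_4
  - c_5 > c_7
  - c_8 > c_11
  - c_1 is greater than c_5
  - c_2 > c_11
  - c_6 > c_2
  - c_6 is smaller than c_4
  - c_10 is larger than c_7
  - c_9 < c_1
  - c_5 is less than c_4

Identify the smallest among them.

c_5 is not least since c_7 < c_5; c_11 is not least since c_5 < c_11; c_9 is not least since c_5 < c_9; c_8 is not least since c_11 < c_8; c_10 is not least since c_7 < c_10; c_3 is not least since c_8 < c_3; c_2 is not least since c_10 < c_2; c_1 is not least since c_5 < c_1; c_6 is not least since c_9 < c_6; c_4 is not least since c_6 < c_4.
Only c_7 has nothing below it, so c_7 is the smallest.

c_7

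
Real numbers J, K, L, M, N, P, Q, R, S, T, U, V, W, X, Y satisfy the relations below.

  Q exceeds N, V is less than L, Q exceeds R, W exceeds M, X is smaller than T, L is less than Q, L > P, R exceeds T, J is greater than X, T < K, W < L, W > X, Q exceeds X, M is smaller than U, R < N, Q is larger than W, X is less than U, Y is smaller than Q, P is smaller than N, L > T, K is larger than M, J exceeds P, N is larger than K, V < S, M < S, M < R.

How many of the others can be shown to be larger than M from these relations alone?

8

The elements the relations force above M are R, W, K, L, N, U, Q, S — no chain reaches any other.
That is 8.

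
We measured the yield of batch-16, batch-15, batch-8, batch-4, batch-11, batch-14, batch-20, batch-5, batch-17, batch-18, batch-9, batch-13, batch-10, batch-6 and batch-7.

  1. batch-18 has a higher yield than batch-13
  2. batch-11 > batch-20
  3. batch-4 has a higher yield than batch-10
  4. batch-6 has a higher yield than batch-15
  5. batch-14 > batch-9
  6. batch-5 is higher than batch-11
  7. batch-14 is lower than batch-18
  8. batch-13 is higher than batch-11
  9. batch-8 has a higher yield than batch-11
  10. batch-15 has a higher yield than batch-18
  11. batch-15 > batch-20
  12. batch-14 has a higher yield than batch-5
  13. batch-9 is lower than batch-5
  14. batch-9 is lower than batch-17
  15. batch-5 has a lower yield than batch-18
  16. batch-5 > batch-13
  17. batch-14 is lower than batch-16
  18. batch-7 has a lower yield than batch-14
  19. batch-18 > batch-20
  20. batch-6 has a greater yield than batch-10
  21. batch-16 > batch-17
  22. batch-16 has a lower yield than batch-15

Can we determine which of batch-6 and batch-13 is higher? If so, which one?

batch-13 < batch-5 < batch-14 < batch-16 < batch-15 < batch-6, by transitivity through batch-5, batch-14, batch-16, batch-15.
So batch-6 is higher.

batch-6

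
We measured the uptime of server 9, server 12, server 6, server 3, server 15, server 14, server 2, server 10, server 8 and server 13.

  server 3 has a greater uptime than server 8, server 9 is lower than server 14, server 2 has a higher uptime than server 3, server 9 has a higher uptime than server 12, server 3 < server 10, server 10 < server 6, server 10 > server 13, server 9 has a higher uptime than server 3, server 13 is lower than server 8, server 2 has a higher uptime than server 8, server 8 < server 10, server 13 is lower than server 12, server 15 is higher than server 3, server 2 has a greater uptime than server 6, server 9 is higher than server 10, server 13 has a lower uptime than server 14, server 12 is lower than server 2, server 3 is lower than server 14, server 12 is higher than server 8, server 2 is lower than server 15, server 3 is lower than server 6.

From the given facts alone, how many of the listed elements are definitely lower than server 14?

6

The elements the relations force below server 14 are server 13, server 8, server 3, server 10, server 12, server 9 — no chain reaches any other.
That is 6.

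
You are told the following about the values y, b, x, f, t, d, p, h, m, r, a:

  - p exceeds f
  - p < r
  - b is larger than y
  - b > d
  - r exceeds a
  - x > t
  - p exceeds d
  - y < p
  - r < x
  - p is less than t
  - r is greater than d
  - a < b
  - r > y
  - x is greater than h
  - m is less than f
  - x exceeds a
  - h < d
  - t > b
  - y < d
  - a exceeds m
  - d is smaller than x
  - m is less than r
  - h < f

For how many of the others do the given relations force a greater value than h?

7

The elements the relations force above h are d, f, b, p, t, r, x — no chain reaches any other.
That is 7.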